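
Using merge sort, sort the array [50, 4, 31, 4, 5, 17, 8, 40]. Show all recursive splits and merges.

Merge sort trace:

Split: [50, 4, 31, 4, 5, 17, 8, 40] -> [50, 4, 31, 4] and [5, 17, 8, 40]
  Split: [50, 4, 31, 4] -> [50, 4] and [31, 4]
    Split: [50, 4] -> [50] and [4]
    Merge: [50] + [4] -> [4, 50]
    Split: [31, 4] -> [31] and [4]
    Merge: [31] + [4] -> [4, 31]
  Merge: [4, 50] + [4, 31] -> [4, 4, 31, 50]
  Split: [5, 17, 8, 40] -> [5, 17] and [8, 40]
    Split: [5, 17] -> [5] and [17]
    Merge: [5] + [17] -> [5, 17]
    Split: [8, 40] -> [8] and [40]
    Merge: [8] + [40] -> [8, 40]
  Merge: [5, 17] + [8, 40] -> [5, 8, 17, 40]
Merge: [4, 4, 31, 50] + [5, 8, 17, 40] -> [4, 4, 5, 8, 17, 31, 40, 50]

Final sorted array: [4, 4, 5, 8, 17, 31, 40, 50]

The merge sort proceeds by recursively splitting the array and merging sorted halves.
After all merges, the sorted array is [4, 4, 5, 8, 17, 31, 40, 50].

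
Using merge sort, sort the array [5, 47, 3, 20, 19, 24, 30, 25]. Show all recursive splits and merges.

Merge sort trace:

Split: [5, 47, 3, 20, 19, 24, 30, 25] -> [5, 47, 3, 20] and [19, 24, 30, 25]
  Split: [5, 47, 3, 20] -> [5, 47] and [3, 20]
    Split: [5, 47] -> [5] and [47]
    Merge: [5] + [47] -> [5, 47]
    Split: [3, 20] -> [3] and [20]
    Merge: [3] + [20] -> [3, 20]
  Merge: [5, 47] + [3, 20] -> [3, 5, 20, 47]
  Split: [19, 24, 30, 25] -> [19, 24] and [30, 25]
    Split: [19, 24] -> [19] and [24]
    Merge: [19] + [24] -> [19, 24]
    Split: [30, 25] -> [30] and [25]
    Merge: [30] + [25] -> [25, 30]
  Merge: [19, 24] + [25, 30] -> [19, 24, 25, 30]
Merge: [3, 5, 20, 47] + [19, 24, 25, 30] -> [3, 5, 19, 20, 24, 25, 30, 47]

Final sorted array: [3, 5, 19, 20, 24, 25, 30, 47]

The merge sort proceeds by recursively splitting the array and merging sorted halves.
After all merges, the sorted array is [3, 5, 19, 20, 24, 25, 30, 47].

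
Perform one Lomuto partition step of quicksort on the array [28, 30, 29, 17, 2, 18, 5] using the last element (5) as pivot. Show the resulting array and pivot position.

Lomuto partition with pivot = 5:

Initial array: [28, 30, 29, 17, 2, 18, 5]

arr[0]=28 > 5: no swap
arr[1]=30 > 5: no swap
arr[2]=29 > 5: no swap
arr[3]=17 > 5: no swap
arr[4]=2 <= 5: swap with position 0, array becomes [2, 30, 29, 17, 28, 18, 5]
arr[5]=18 > 5: no swap

Place pivot at position 1: [2, 5, 29, 17, 28, 18, 30]
Pivot position: 1

After partitioning with pivot 5, the array becomes [2, 5, 29, 17, 28, 18, 30]. The pivot is placed at index 1. All elements to the left of the pivot are <= 5, and all elements to the right are > 5.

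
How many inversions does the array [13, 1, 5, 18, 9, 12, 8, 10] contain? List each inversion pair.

Finding inversions in [13, 1, 5, 18, 9, 12, 8, 10]:

(0, 1): arr[0]=13 > arr[1]=1
(0, 2): arr[0]=13 > arr[2]=5
(0, 4): arr[0]=13 > arr[4]=9
(0, 5): arr[0]=13 > arr[5]=12
(0, 6): arr[0]=13 > arr[6]=8
(0, 7): arr[0]=13 > arr[7]=10
(3, 4): arr[3]=18 > arr[4]=9
(3, 5): arr[3]=18 > arr[5]=12
(3, 6): arr[3]=18 > arr[6]=8
(3, 7): arr[3]=18 > arr[7]=10
(4, 6): arr[4]=9 > arr[6]=8
(5, 6): arr[5]=12 > arr[6]=8
(5, 7): arr[5]=12 > arr[7]=10

Total inversions: 13

The array has 13 inversion(s): (0,1), (0,2), (0,4), (0,5), (0,6), (0,7), (3,4), (3,5), (3,6), (3,7), (4,6), (5,6), (5,7). Each pair (i,j) satisfies i < j and arr[i] > arr[j].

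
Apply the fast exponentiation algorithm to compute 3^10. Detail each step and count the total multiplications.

Computing 3^10 by squaring (build up from 3^1; each line after the first costs one multiplication):

3^1 = 3
3^2 = (3^1)^2 = 3^2 = 9
3^4 = (3^2)^2 = 9^2 = 81
3^5 = 3 * 3^4 = 3 * 81 = 243
3^10 = (3^5)^2 = 243^2 = 59049

Result: 59049
Multiplications needed: 4 (4 lines after 3^1)

3^10 = 59049. Using exponentiation by squaring, this requires 4 multiplications. The key idea: if the exponent is even, square the half-power; if odd, multiply by the base once.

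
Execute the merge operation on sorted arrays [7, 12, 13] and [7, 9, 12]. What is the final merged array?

Merging process:

Compare 7 vs 7: take 7 from left. Merged: [7]
Compare 12 vs 7: take 7 from right. Merged: [7, 7]
Compare 12 vs 9: take 9 from right. Merged: [7, 7, 9]
Compare 12 vs 12: take 12 from left. Merged: [7, 7, 9, 12]
Compare 13 vs 12: take 12 from right. Merged: [7, 7, 9, 12, 12]
Append remaining from left: [13]. Merged: [7, 7, 9, 12, 12, 13]

Final merged array: [7, 7, 9, 12, 12, 13]
Total comparisons: 5

The merged array is [7, 7, 9, 12, 12, 13], requiring 5 comparisons. The merge step runs in O(n) time where n is the total number of elements.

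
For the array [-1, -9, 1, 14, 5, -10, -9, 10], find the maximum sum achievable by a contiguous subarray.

Using Kadane's algorithm on [-1, -9, 1, 14, 5, -10, -9, 10]:

Scanning through the array:
Position 1 (value -9): max_ending_here = -9, max_so_far = -1
Position 2 (value 1): max_ending_here = 1, max_so_far = 1
Position 3 (value 14): max_ending_here = 15, max_so_far = 15
Position 4 (value 5): max_ending_here = 20, max_so_far = 20
Position 5 (value -10): max_ending_here = 10, max_so_far = 20
Position 6 (value -9): max_ending_here = 1, max_so_far = 20
Position 7 (value 10): max_ending_here = 11, max_so_far = 20

Maximum subarray: [1, 14, 5]
Maximum sum: 20

The maximum subarray is [1, 14, 5] with sum 20. This subarray runs from index 2 to index 4.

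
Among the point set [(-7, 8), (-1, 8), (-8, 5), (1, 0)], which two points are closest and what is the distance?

Computing all pairwise distances among 4 points:

d((-7, 8), (-1, 8)) = 6.0
d((-7, 8), (-8, 5)) = 3.1623 <-- minimum
d((-7, 8), (1, 0)) = 11.3137
d((-1, 8), (-8, 5)) = 7.6158
d((-1, 8), (1, 0)) = 8.2462
d((-8, 5), (1, 0)) = 10.2956

Closest pair: (-7, 8) and (-8, 5) with distance 3.1623

The closest pair is (-7, 8) and (-8, 5) with Euclidean distance 3.1623. For 4 points, brute-force pairwise comparison is shown above. For large n, the divide-and-conquer algorithm (sort by x, recurse on halves, check the dividing strip) achieves O(n log n).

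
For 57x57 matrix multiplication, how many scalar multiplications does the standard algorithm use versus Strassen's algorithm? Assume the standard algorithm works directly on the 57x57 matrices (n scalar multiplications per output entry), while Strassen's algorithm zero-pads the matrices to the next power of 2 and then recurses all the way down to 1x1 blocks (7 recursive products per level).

Matrix multiplication for 57x57 matrices:

Strassen's algorithm requires power-of-2 dimensions. Pad 57x57 to 64x64 (next power of 2).

Standard algorithm: 57^3 = 185193 multiplications
Strassen's algorithm: 7^(log2(64)) = 7^6 = 117649 multiplications
Savings: 185193 - 117649 = 67544 multiplications

Standard: 185193 multiplications (57^3). Strassen: 117649 multiplications (7^6, after padding to 64x64). Strassen reduces 8 recursive multiplications to 7 at each level.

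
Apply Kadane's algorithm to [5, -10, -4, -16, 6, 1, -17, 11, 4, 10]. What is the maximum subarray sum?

Using Kadane's algorithm on [5, -10, -4, -16, 6, 1, -17, 11, 4, 10]:

Scanning through the array:
Position 1 (value -10): max_ending_here = -5, max_so_far = 5
Position 2 (value -4): max_ending_here = -4, max_so_far = 5
Position 3 (value -16): max_ending_here = -16, max_so_far = 5
Position 4 (value 6): max_ending_here = 6, max_so_far = 6
Position 5 (value 1): max_ending_here = 7, max_so_far = 7
Position 6 (value -17): max_ending_here = -10, max_so_far = 7
Position 7 (value 11): max_ending_here = 11, max_so_far = 11
Position 8 (value 4): max_ending_here = 15, max_so_far = 15
Position 9 (value 10): max_ending_here = 25, max_so_far = 25

Maximum subarray: [11, 4, 10]
Maximum sum: 25

The maximum subarray is [11, 4, 10] with sum 25. This subarray runs from index 7 to index 9.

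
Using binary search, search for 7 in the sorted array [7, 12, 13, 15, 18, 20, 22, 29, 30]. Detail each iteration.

Binary search for 7 in [7, 12, 13, 15, 18, 20, 22, 29, 30]:

lo=0, hi=8, mid=4, arr[mid]=18 -> 18 > 7, search left half
lo=0, hi=3, mid=1, arr[mid]=12 -> 12 > 7, search left half
lo=0, hi=0, mid=0, arr[mid]=7 -> Found target at index 0!

Binary search finds 7 at index 0 after 3 comparisons. The search repeatedly halves the search space by comparing with the middle element.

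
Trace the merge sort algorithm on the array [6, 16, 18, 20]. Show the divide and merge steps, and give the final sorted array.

Merge sort trace:

Split: [6, 16, 18, 20] -> [6, 16] and [18, 20]
  Split: [6, 16] -> [6] and [16]
  Merge: [6] + [16] -> [6, 16]
  Split: [18, 20] -> [18] and [20]
  Merge: [18] + [20] -> [18, 20]
Merge: [6, 16] + [18, 20] -> [6, 16, 18, 20]

Final sorted array: [6, 16, 18, 20]

The merge sort proceeds by recursively splitting the array and merging sorted halves.
After all merges, the sorted array is [6, 16, 18, 20].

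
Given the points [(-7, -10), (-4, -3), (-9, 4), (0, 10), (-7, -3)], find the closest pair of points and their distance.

Computing all pairwise distances among 5 points:

d((-7, -10), (-4, -3)) = 7.6158
d((-7, -10), (-9, 4)) = 14.1421
d((-7, -10), (0, 10)) = 21.1896
d((-7, -10), (-7, -3)) = 7.0
d((-4, -3), (-9, 4)) = 8.6023
d((-4, -3), (0, 10)) = 13.6015
d((-4, -3), (-7, -3)) = 3.0 <-- minimum
d((-9, 4), (0, 10)) = 10.8167
d((-9, 4), (-7, -3)) = 7.2801
d((0, 10), (-7, -3)) = 14.7648

Closest pair: (-4, -3) and (-7, -3) with distance 3.0

The closest pair is (-4, -3) and (-7, -3) with Euclidean distance 3.0. For 5 points, brute-force pairwise comparison is shown above. For large n, the divide-and-conquer algorithm (sort by x, recurse on halves, check the dividing strip) achieves O(n log n).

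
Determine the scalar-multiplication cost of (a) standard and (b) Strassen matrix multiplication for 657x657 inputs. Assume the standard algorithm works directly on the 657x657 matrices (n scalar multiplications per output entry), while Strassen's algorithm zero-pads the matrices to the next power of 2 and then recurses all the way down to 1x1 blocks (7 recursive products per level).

Matrix multiplication for 657x657 matrices:

Strassen's algorithm requires power-of-2 dimensions. Pad 657x657 to 1024x1024 (next power of 2).

Standard algorithm: 657^3 = 283593393 multiplications
Strassen's algorithm: 7^(log2(1024)) = 7^10 = 282475249 multiplications
Savings: 283593393 - 282475249 = 1118144 multiplications

Standard: 283593393 multiplications (657^3). Strassen: 282475249 multiplications (7^10, after padding to 1024x1024). Strassen reduces 8 recursive multiplications to 7 at each level.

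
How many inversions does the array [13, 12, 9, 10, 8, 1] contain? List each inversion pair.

Finding inversions in [13, 12, 9, 10, 8, 1]:

(0, 1): arr[0]=13 > arr[1]=12
(0, 2): arr[0]=13 > arr[2]=9
(0, 3): arr[0]=13 > arr[3]=10
(0, 4): arr[0]=13 > arr[4]=8
(0, 5): arr[0]=13 > arr[5]=1
(1, 2): arr[1]=12 > arr[2]=9
(1, 3): arr[1]=12 > arr[3]=10
(1, 4): arr[1]=12 > arr[4]=8
(1, 5): arr[1]=12 > arr[5]=1
(2, 4): arr[2]=9 > arr[4]=8
(2, 5): arr[2]=9 > arr[5]=1
(3, 4): arr[3]=10 > arr[4]=8
(3, 5): arr[3]=10 > arr[5]=1
(4, 5): arr[4]=8 > arr[5]=1

Total inversions: 14

The array has 14 inversion(s): (0,1), (0,2), (0,3), (0,4), (0,5), (1,2), (1,3), (1,4), (1,5), (2,4), (2,5), (3,4), (3,5), (4,5). Each pair (i,j) satisfies i < j and arr[i] > arr[j].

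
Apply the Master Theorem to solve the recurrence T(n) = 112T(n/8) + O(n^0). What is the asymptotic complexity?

Master Theorem for T(n) = 112T(n/8) + O(n^0):

a = 112, b = 8, c = 0
log_b(a) = log_8(112) = 2.2691

Case 1: c = 0 < log_8(112) = 2.2691
T(n) = O(n^(log_8 112))

For T(n) = 112T(n/8) + O(n^0): log_8(112) = 2.2691. This is Case 1 of the Master Theorem (c < log_b(a), work dominated by leaves), giving O(n^(log_8 112)).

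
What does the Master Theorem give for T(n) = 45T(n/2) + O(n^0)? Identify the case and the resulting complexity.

Master Theorem for T(n) = 45T(n/2) + O(n^0):

a = 45, b = 2, c = 0
log_b(a) = log_2(45) = 5.4919

Case 1: c = 0 < log_2(45) = 5.4919
T(n) = O(n^(log_2 45))

For T(n) = 45T(n/2) + O(n^0): log_2(45) = 5.4919. This is Case 1 of the Master Theorem (c < log_b(a), work dominated by leaves), giving O(n^(log_2 45)).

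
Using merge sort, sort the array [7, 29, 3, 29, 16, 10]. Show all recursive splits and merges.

Merge sort trace:

Split: [7, 29, 3, 29, 16, 10] -> [7, 29, 3] and [29, 16, 10]
  Split: [7, 29, 3] -> [7] and [29, 3]
    Split: [29, 3] -> [29] and [3]
    Merge: [29] + [3] -> [3, 29]
  Merge: [7] + [3, 29] -> [3, 7, 29]
  Split: [29, 16, 10] -> [29] and [16, 10]
    Split: [16, 10] -> [16] and [10]
    Merge: [16] + [10] -> [10, 16]
  Merge: [29] + [10, 16] -> [10, 16, 29]
Merge: [3, 7, 29] + [10, 16, 29] -> [3, 7, 10, 16, 29, 29]

Final sorted array: [3, 7, 10, 16, 29, 29]

The merge sort proceeds by recursively splitting the array and merging sorted halves.
After all merges, the sorted array is [3, 7, 10, 16, 29, 29].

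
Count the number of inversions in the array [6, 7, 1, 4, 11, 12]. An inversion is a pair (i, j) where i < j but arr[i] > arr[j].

Finding inversions in [6, 7, 1, 4, 11, 12]:

(0, 2): arr[0]=6 > arr[2]=1
(0, 3): arr[0]=6 > arr[3]=4
(1, 2): arr[1]=7 > arr[2]=1
(1, 3): arr[1]=7 > arr[3]=4

Total inversions: 4

The array has 4 inversion(s): (0,2), (0,3), (1,2), (1,3). Each pair (i,j) satisfies i < j and arr[i] > arr[j].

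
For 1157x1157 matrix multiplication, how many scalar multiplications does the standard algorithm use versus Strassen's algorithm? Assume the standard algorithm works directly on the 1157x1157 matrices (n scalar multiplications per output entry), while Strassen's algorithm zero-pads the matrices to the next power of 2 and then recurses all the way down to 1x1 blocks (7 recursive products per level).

Matrix multiplication for 1157x1157 matrices:

Strassen's algorithm requires power-of-2 dimensions. Pad 1157x1157 to 2048x2048 (next power of 2).

Standard algorithm: 1157^3 = 1548816893 multiplications
Strassen's algorithm: 7^(log2(2048)) = 7^11 = 1977326743 multiplications
Difference: 1548816893 - 1977326743 = -428509850 (Strassen uses MORE here due to padding overhead — for small or just-over-power-of-2 n, padding can outweigh the per-level savings)

Standard: 1548816893 multiplications (1157^3). Strassen: 1977326743 multiplications (7^11, after padding to 2048x2048). Strassen reduces 8 recursive multiplications to 7 at each level.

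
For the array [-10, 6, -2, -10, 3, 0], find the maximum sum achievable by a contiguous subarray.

Using Kadane's algorithm on [-10, 6, -2, -10, 3, 0]:

Scanning through the array:
Position 1 (value 6): max_ending_here = 6, max_so_far = 6
Position 2 (value -2): max_ending_here = 4, max_so_far = 6
Position 3 (value -10): max_ending_here = -6, max_so_far = 6
Position 4 (value 3): max_ending_here = 3, max_so_far = 6
Position 5 (value 0): max_ending_here = 3, max_so_far = 6

Maximum subarray: [6]
Maximum sum: 6

The maximum subarray is [6] with sum 6. This subarray runs from index 1 to index 1.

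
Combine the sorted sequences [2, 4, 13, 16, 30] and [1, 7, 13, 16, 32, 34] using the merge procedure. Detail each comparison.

Merging process:

Compare 2 vs 1: take 1 from right. Merged: [1]
Compare 2 vs 7: take 2 from left. Merged: [1, 2]
Compare 4 vs 7: take 4 from left. Merged: [1, 2, 4]
Compare 13 vs 7: take 7 from right. Merged: [1, 2, 4, 7]
Compare 13 vs 13: take 13 from left. Merged: [1, 2, 4, 7, 13]
Compare 16 vs 13: take 13 from right. Merged: [1, 2, 4, 7, 13, 13]
Compare 16 vs 16: take 16 from left. Merged: [1, 2, 4, 7, 13, 13, 16]
Compare 30 vs 16: take 16 from right. Merged: [1, 2, 4, 7, 13, 13, 16, 16]
Compare 30 vs 32: take 30 from left. Merged: [1, 2, 4, 7, 13, 13, 16, 16, 30]
Append remaining from right: [32, 34]. Merged: [1, 2, 4, 7, 13, 13, 16, 16, 30, 32, 34]

Final merged array: [1, 2, 4, 7, 13, 13, 16, 16, 30, 32, 34]
Total comparisons: 9

The merged array is [1, 2, 4, 7, 13, 13, 16, 16, 30, 32, 34], requiring 9 comparisons. The merge step runs in O(n) time where n is the total number of elements.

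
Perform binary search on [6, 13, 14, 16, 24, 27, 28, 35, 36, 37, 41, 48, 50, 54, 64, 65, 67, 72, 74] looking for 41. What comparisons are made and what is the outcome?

Binary search for 41 in [6, 13, 14, 16, 24, 27, 28, 35, 36, 37, 41, 48, 50, 54, 64, 65, 67, 72, 74]:

lo=0, hi=18, mid=9, arr[mid]=37 -> 37 < 41, search right half
lo=10, hi=18, mid=14, arr[mid]=64 -> 64 > 41, search left half
lo=10, hi=13, mid=11, arr[mid]=48 -> 48 > 41, search left half
lo=10, hi=10, mid=10, arr[mid]=41 -> Found target at index 10!

Binary search finds 41 at index 10 after 4 comparisons. The search repeatedly halves the search space by comparing with the middle element.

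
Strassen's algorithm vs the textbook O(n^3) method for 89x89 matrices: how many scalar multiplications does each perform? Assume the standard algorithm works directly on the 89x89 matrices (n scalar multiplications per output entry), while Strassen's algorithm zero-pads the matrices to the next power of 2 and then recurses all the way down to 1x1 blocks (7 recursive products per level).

Matrix multiplication for 89x89 matrices:

Strassen's algorithm requires power-of-2 dimensions. Pad 89x89 to 128x128 (next power of 2).

Standard algorithm: 89^3 = 704969 multiplications
Strassen's algorithm: 7^(log2(128)) = 7^7 = 823543 multiplications
Difference: 704969 - 823543 = -118574 (Strassen uses MORE here due to padding overhead — for small or just-over-power-of-2 n, padding can outweigh the per-level savings)

Standard: 704969 multiplications (89^3). Strassen: 823543 multiplications (7^7, after padding to 128x128). Strassen reduces 8 recursive multiplications to 7 at each level.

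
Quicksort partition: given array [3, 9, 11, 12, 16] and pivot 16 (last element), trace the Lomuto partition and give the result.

Lomuto partition with pivot = 16:

Initial array: [3, 9, 11, 12, 16]

arr[0]=3 <= 16: swap with position 0, array becomes [3, 9, 11, 12, 16]
arr[1]=9 <= 16: swap with position 1, array becomes [3, 9, 11, 12, 16]
arr[2]=11 <= 16: swap with position 2, array becomes [3, 9, 11, 12, 16]
arr[3]=12 <= 16: swap with position 3, array becomes [3, 9, 11, 12, 16]

Place pivot at position 4: [3, 9, 11, 12, 16]
Pivot position: 4

After partitioning with pivot 16, the array becomes [3, 9, 11, 12, 16]. The pivot is placed at index 4. All elements to the left of the pivot are <= 16, and all elements to the right are > 16.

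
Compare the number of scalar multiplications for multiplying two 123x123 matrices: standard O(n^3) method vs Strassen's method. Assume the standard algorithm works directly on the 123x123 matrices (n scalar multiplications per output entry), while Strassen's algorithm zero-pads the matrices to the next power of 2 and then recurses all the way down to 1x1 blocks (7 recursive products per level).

Matrix multiplication for 123x123 matrices:

Strassen's algorithm requires power-of-2 dimensions. Pad 123x123 to 128x128 (next power of 2).

Standard algorithm: 123^3 = 1860867 multiplications
Strassen's algorithm: 7^(log2(128)) = 7^7 = 823543 multiplications
Savings: 1860867 - 823543 = 1037324 multiplications

Standard: 1860867 multiplications (123^3). Strassen: 823543 multiplications (7^7, after padding to 128x128). Strassen reduces 8 recursive multiplications to 7 at each level.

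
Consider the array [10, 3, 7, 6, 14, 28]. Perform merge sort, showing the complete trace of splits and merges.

Merge sort trace:

Split: [10, 3, 7, 6, 14, 28] -> [10, 3, 7] and [6, 14, 28]
  Split: [10, 3, 7] -> [10] and [3, 7]
    Split: [3, 7] -> [3] and [7]
    Merge: [3] + [7] -> [3, 7]
  Merge: [10] + [3, 7] -> [3, 7, 10]
  Split: [6, 14, 28] -> [6] and [14, 28]
    Split: [14, 28] -> [14] and [28]
    Merge: [14] + [28] -> [14, 28]
  Merge: [6] + [14, 28] -> [6, 14, 28]
Merge: [3, 7, 10] + [6, 14, 28] -> [3, 6, 7, 10, 14, 28]

Final sorted array: [3, 6, 7, 10, 14, 28]

The merge sort proceeds by recursively splitting the array and merging sorted halves.
After all merges, the sorted array is [3, 6, 7, 10, 14, 28].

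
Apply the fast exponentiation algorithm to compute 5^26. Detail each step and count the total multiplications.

Computing 5^26 by squaring (build up from 5^1; each line after the first costs one multiplication):

5^1 = 5
5^2 = (5^1)^2 = 5^2 = 25
5^3 = 5 * 5^2 = 5 * 25 = 125
5^6 = (5^3)^2 = 125^2 = 15625
5^12 = (5^6)^2 = 15625^2 = 244140625
5^13 = 5 * 5^12 = 5 * 244140625 = 1220703125
5^26 = (5^13)^2 = 1220703125^2 = 1490116119384765625

Result: 1490116119384765625
Multiplications needed: 6 (6 lines after 5^1)

5^26 = 1490116119384765625. Using exponentiation by squaring, this requires 6 multiplications. The key idea: if the exponent is even, square the half-power; if odd, multiply by the base once.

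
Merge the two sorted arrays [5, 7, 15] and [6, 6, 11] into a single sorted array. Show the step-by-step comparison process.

Merging process:

Compare 5 vs 6: take 5 from left. Merged: [5]
Compare 7 vs 6: take 6 from right. Merged: [5, 6]
Compare 7 vs 6: take 6 from right. Merged: [5, 6, 6]
Compare 7 vs 11: take 7 from left. Merged: [5, 6, 6, 7]
Compare 15 vs 11: take 11 from right. Merged: [5, 6, 6, 7, 11]
Append remaining from left: [15]. Merged: [5, 6, 6, 7, 11, 15]

Final merged array: [5, 6, 6, 7, 11, 15]
Total comparisons: 5

The merged array is [5, 6, 6, 7, 11, 15], requiring 5 comparisons. The merge step runs in O(n) time where n is the total number of elements.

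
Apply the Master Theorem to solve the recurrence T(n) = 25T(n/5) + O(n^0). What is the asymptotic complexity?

Master Theorem for T(n) = 25T(n/5) + O(n^0):

a = 25, b = 5, c = 0
log_b(a) = log_5(25) = 2.0000

Case 1: c = 0 < log_5(25) = 2.0000
T(n) = O(n^(log_5 25)) = O(n^2)

For T(n) = 25T(n/5) + O(n^0): log_5(25) = 2.0000. This is Case 1 of the Master Theorem (c < log_b(a), work dominated by leaves), giving O(n^2).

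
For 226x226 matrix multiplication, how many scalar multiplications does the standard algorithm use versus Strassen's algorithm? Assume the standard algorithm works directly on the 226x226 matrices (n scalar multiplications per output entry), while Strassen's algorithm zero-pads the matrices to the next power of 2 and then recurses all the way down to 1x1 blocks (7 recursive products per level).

Matrix multiplication for 226x226 matrices:

Strassen's algorithm requires power-of-2 dimensions. Pad 226x226 to 256x256 (next power of 2).

Standard algorithm: 226^3 = 11543176 multiplications
Strassen's algorithm: 7^(log2(256)) = 7^8 = 5764801 multiplications
Savings: 11543176 - 5764801 = 5778375 multiplications

Standard: 11543176 multiplications (226^3). Strassen: 5764801 multiplications (7^8, after padding to 256x256). Strassen reduces 8 recursive multiplications to 7 at each level.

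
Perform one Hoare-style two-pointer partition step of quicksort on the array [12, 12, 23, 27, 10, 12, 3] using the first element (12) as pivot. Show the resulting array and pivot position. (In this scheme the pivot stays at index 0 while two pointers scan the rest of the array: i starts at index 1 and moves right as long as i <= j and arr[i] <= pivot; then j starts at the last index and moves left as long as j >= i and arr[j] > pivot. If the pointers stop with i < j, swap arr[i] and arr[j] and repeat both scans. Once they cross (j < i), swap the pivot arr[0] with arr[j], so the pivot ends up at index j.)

Hoare-style two-pointer partition with pivot = 12:

Initial array: [12, 12, 23, 27, 10, 12, 3]

Pointers start at i = 1, j = 6.
i stops at index 2 (arr[2]=23 > 12), j stops at index 6 (arr[6]=3 <= 12): swap arr[2] and arr[6], array becomes [12, 12, 3, 27, 10, 12, 23]
i stops at index 3 (arr[3]=27 > 12), j stops at index 5 (arr[5]=12 <= 12): swap arr[3] and arr[5], array becomes [12, 12, 3, 12, 10, 27, 23]
i ends at 5, j ends at 4: the pointers have crossed (j < i), so scanning stops.

Swap pivot arr[0] with arr[4] to place pivot at position 4: [10, 12, 3, 12, 12, 27, 23]
Pivot position: 4

After partitioning with pivot 12, the array becomes [10, 12, 3, 12, 12, 27, 23]. The pivot is placed at index 4. All elements to the left of the pivot are <= 12, and all elements to the right are > 12.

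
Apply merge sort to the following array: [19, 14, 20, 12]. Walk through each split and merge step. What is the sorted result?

Merge sort trace:

Split: [19, 14, 20, 12] -> [19, 14] and [20, 12]
  Split: [19, 14] -> [19] and [14]
  Merge: [19] + [14] -> [14, 19]
  Split: [20, 12] -> [20] and [12]
  Merge: [20] + [12] -> [12, 20]
Merge: [14, 19] + [12, 20] -> [12, 14, 19, 20]

Final sorted array: [12, 14, 19, 20]

The merge sort proceeds by recursively splitting the array and merging sorted halves.
After all merges, the sorted array is [12, 14, 19, 20].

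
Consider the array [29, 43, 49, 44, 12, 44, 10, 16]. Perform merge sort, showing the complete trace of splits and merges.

Merge sort trace:

Split: [29, 43, 49, 44, 12, 44, 10, 16] -> [29, 43, 49, 44] and [12, 44, 10, 16]
  Split: [29, 43, 49, 44] -> [29, 43] and [49, 44]
    Split: [29, 43] -> [29] and [43]
    Merge: [29] + [43] -> [29, 43]
    Split: [49, 44] -> [49] and [44]
    Merge: [49] + [44] -> [44, 49]
  Merge: [29, 43] + [44, 49] -> [29, 43, 44, 49]
  Split: [12, 44, 10, 16] -> [12, 44] and [10, 16]
    Split: [12, 44] -> [12] and [44]
    Merge: [12] + [44] -> [12, 44]
    Split: [10, 16] -> [10] and [16]
    Merge: [10] + [16] -> [10, 16]
  Merge: [12, 44] + [10, 16] -> [10, 12, 16, 44]
Merge: [29, 43, 44, 49] + [10, 12, 16, 44] -> [10, 12, 16, 29, 43, 44, 44, 49]

Final sorted array: [10, 12, 16, 29, 43, 44, 44, 49]

The merge sort proceeds by recursively splitting the array and merging sorted halves.
After all merges, the sorted array is [10, 12, 16, 29, 43, 44, 44, 49].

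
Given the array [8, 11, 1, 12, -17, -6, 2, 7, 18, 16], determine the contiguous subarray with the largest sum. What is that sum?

Using Kadane's algorithm on [8, 11, 1, 12, -17, -6, 2, 7, 18, 16]:

Scanning through the array:
Position 1 (value 11): max_ending_here = 19, max_so_far = 19
Position 2 (value 1): max_ending_here = 20, max_so_far = 20
Position 3 (value 12): max_ending_here = 32, max_so_far = 32
Position 4 (value -17): max_ending_here = 15, max_so_far = 32
Position 5 (value -6): max_ending_here = 9, max_so_far = 32
Position 6 (value 2): max_ending_here = 11, max_so_far = 32
Position 7 (value 7): max_ending_here = 18, max_so_far = 32
Position 8 (value 18): max_ending_here = 36, max_so_far = 36
Position 9 (value 16): max_ending_here = 52, max_so_far = 52

Maximum subarray: [8, 11, 1, 12, -17, -6, 2, 7, 18, 16]
Maximum sum: 52

The maximum subarray is [8, 11, 1, 12, -17, -6, 2, 7, 18, 16] with sum 52. This subarray runs from index 0 to index 9.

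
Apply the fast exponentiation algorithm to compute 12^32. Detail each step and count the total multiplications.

Computing 12^32 by squaring (build up from 12^1; each line after the first costs one multiplication):

12^1 = 12
12^2 = (12^1)^2 = 12^2 = 144
12^4 = (12^2)^2 = 144^2 = 20736
12^8 = (12^4)^2 = 20736^2 = 429981696
12^16 = (12^8)^2 = 429981696^2 = 184884258895036416
12^32 = (12^16)^2 = 184884258895036416^2 = 34182189187166852111368841966125056

Result: 34182189187166852111368841966125056
Multiplications needed: 5 (5 lines after 12^1)

12^32 = 34182189187166852111368841966125056. Using exponentiation by squaring, this requires 5 multiplications. The key idea: if the exponent is even, square the half-power; if odd, multiply by the base once.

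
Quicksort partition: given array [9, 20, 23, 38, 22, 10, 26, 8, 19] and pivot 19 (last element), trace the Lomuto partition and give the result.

Lomuto partition with pivot = 19:

Initial array: [9, 20, 23, 38, 22, 10, 26, 8, 19]

arr[0]=9 <= 19: swap with position 0, array becomes [9, 20, 23, 38, 22, 10, 26, 8, 19]
arr[1]=20 > 19: no swap
arr[2]=23 > 19: no swap
arr[3]=38 > 19: no swap
arr[4]=22 > 19: no swap
arr[5]=10 <= 19: swap with position 1, array becomes [9, 10, 23, 38, 22, 20, 26, 8, 19]
arr[6]=26 > 19: no swap
arr[7]=8 <= 19: swap with position 2, array becomes [9, 10, 8, 38, 22, 20, 26, 23, 19]

Place pivot at position 3: [9, 10, 8, 19, 22, 20, 26, 23, 38]
Pivot position: 3

After partitioning with pivot 19, the array becomes [9, 10, 8, 19, 22, 20, 26, 23, 38]. The pivot is placed at index 3. All elements to the left of the pivot are <= 19, and all elements to the right are > 19.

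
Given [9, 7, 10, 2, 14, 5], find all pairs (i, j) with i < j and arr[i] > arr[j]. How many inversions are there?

Finding inversions in [9, 7, 10, 2, 14, 5]:

(0, 1): arr[0]=9 > arr[1]=7
(0, 3): arr[0]=9 > arr[3]=2
(0, 5): arr[0]=9 > arr[5]=5
(1, 3): arr[1]=7 > arr[3]=2
(1, 5): arr[1]=7 > arr[5]=5
(2, 3): arr[2]=10 > arr[3]=2
(2, 5): arr[2]=10 > arr[5]=5
(4, 5): arr[4]=14 > arr[5]=5

Total inversions: 8

The array has 8 inversion(s): (0,1), (0,3), (0,5), (1,3), (1,5), (2,3), (2,5), (4,5). Each pair (i,j) satisfies i < j and arr[i] > arr[j].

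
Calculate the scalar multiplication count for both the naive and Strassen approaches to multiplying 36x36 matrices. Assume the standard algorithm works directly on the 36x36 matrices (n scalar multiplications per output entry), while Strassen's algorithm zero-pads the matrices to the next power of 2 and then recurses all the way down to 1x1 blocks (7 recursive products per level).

Matrix multiplication for 36x36 matrices:

Strassen's algorithm requires power-of-2 dimensions. Pad 36x36 to 64x64 (next power of 2).

Standard algorithm: 36^3 = 46656 multiplications
Strassen's algorithm: 7^(log2(64)) = 7^6 = 117649 multiplications
Difference: 46656 - 117649 = -70993 (Strassen uses MORE here due to padding overhead — for small or just-over-power-of-2 n, padding can outweigh the per-level savings)

Standard: 46656 multiplications (36^3). Strassen: 117649 multiplications (7^6, after padding to 64x64). Strassen reduces 8 recursive multiplications to 7 at each level.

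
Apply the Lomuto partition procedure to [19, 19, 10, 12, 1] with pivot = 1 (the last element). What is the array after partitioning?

Lomuto partition with pivot = 1:

Initial array: [19, 19, 10, 12, 1]

arr[0]=19 > 1: no swap
arr[1]=19 > 1: no swap
arr[2]=10 > 1: no swap
arr[3]=12 > 1: no swap

Place pivot at position 0: [1, 19, 10, 12, 19]
Pivot position: 0

After partitioning with pivot 1, the array becomes [1, 19, 10, 12, 19]. The pivot is placed at index 0. All elements to the left of the pivot are <= 1, and all elements to the right are > 1.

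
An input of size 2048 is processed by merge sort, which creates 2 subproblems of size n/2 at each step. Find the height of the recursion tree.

For divide and conquer with division factor 2:

Problem sizes at each level:
Level 0: 2048
Level 1: 1024
Level 2: 512
Level 3: 256
Level 4: 128
Level 5: 64
Level 6: 32
Level 7: 16
Level 8: 8
Level 9: 4
Level 10: 2
Level 11: 1

The root is level 0 and the size-1 base case is level 11 (the tree spans levels 0 through 11, i.e. 12 levels counting the root), so the depth is the number of divisions: log_2(2048) = 11

The recursion tree depth is log_2(2048) = 11. At each level, the problem size is divided by 2, so it takes 11 divisions to reduce to a base case of size 1. The algorithm makes 2 recursive calls at each level.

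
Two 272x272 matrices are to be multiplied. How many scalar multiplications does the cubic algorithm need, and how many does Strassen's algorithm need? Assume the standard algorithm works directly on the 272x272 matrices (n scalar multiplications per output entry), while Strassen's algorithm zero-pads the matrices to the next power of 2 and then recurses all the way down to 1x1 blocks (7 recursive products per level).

Matrix multiplication for 272x272 matrices:

Strassen's algorithm requires power-of-2 dimensions. Pad 272x272 to 512x512 (next power of 2).

Standard algorithm: 272^3 = 20123648 multiplications
Strassen's algorithm: 7^(log2(512)) = 7^9 = 40353607 multiplications
Difference: 20123648 - 40353607 = -20229959 (Strassen uses MORE here due to padding overhead — for small or just-over-power-of-2 n, padding can outweigh the per-level savings)

Standard: 20123648 multiplications (272^3). Strassen: 40353607 multiplications (7^9, after padding to 512x512). Strassen reduces 8 recursive multiplications to 7 at each level.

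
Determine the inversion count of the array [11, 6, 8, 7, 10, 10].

Finding inversions in [11, 6, 8, 7, 10, 10]:

(0, 1): arr[0]=11 > arr[1]=6
(0, 2): arr[0]=11 > arr[2]=8
(0, 3): arr[0]=11 > arr[3]=7
(0, 4): arr[0]=11 > arr[4]=10
(0, 5): arr[0]=11 > arr[5]=10
(2, 3): arr[2]=8 > arr[3]=7

Total inversions: 6

The array has 6 inversion(s): (0,1), (0,2), (0,3), (0,4), (0,5), (2,3). Each pair (i,j) satisfies i < j and arr[i] > arr[j].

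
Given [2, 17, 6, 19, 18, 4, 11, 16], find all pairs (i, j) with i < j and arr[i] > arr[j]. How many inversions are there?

Finding inversions in [2, 17, 6, 19, 18, 4, 11, 16]:

(1, 2): arr[1]=17 > arr[2]=6
(1, 5): arr[1]=17 > arr[5]=4
(1, 6): arr[1]=17 > arr[6]=11
(1, 7): arr[1]=17 > arr[7]=16
(2, 5): arr[2]=6 > arr[5]=4
(3, 4): arr[3]=19 > arr[4]=18
(3, 5): arr[3]=19 > arr[5]=4
(3, 6): arr[3]=19 > arr[6]=11
(3, 7): arr[3]=19 > arr[7]=16
(4, 5): arr[4]=18 > arr[5]=4
(4, 6): arr[4]=18 > arr[6]=11
(4, 7): arr[4]=18 > arr[7]=16

Total inversions: 12

The array has 12 inversion(s): (1,2), (1,5), (1,6), (1,7), (2,5), (3,4), (3,5), (3,6), (3,7), (4,5), (4,6), (4,7). Each pair (i,j) satisfies i < j and arr[i] > arr[j].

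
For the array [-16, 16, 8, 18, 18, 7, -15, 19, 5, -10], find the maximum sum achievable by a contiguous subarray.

Using Kadane's algorithm on [-16, 16, 8, 18, 18, 7, -15, 19, 5, -10]:

Scanning through the array:
Position 1 (value 16): max_ending_here = 16, max_so_far = 16
Position 2 (value 8): max_ending_here = 24, max_so_far = 24
Position 3 (value 18): max_ending_here = 42, max_so_far = 42
Position 4 (value 18): max_ending_here = 60, max_so_far = 60
Position 5 (value 7): max_ending_here = 67, max_so_far = 67
Position 6 (value -15): max_ending_here = 52, max_so_far = 67
Position 7 (value 19): max_ending_here = 71, max_so_far = 71
Position 8 (value 5): max_ending_here = 76, max_so_far = 76
Position 9 (value -10): max_ending_here = 66, max_so_far = 76

Maximum subarray: [16, 8, 18, 18, 7, -15, 19, 5]
Maximum sum: 76

The maximum subarray is [16, 8, 18, 18, 7, -15, 19, 5] with sum 76. This subarray runs from index 1 to index 8.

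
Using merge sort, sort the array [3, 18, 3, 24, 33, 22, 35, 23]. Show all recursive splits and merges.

Merge sort trace:

Split: [3, 18, 3, 24, 33, 22, 35, 23] -> [3, 18, 3, 24] and [33, 22, 35, 23]
  Split: [3, 18, 3, 24] -> [3, 18] and [3, 24]
    Split: [3, 18] -> [3] and [18]
    Merge: [3] + [18] -> [3, 18]
    Split: [3, 24] -> [3] and [24]
    Merge: [3] + [24] -> [3, 24]
  Merge: [3, 18] + [3, 24] -> [3, 3, 18, 24]
  Split: [33, 22, 35, 23] -> [33, 22] and [35, 23]
    Split: [33, 22] -> [33] and [22]
    Merge: [33] + [22] -> [22, 33]
    Split: [35, 23] -> [35] and [23]
    Merge: [35] + [23] -> [23, 35]
  Merge: [22, 33] + [23, 35] -> [22, 23, 33, 35]
Merge: [3, 3, 18, 24] + [22, 23, 33, 35] -> [3, 3, 18, 22, 23, 24, 33, 35]

Final sorted array: [3, 3, 18, 22, 23, 24, 33, 35]

The merge sort proceeds by recursively splitting the array and merging sorted halves.
After all merges, the sorted array is [3, 3, 18, 22, 23, 24, 33, 35].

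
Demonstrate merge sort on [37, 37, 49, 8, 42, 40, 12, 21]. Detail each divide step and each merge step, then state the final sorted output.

Merge sort trace:

Split: [37, 37, 49, 8, 42, 40, 12, 21] -> [37, 37, 49, 8] and [42, 40, 12, 21]
  Split: [37, 37, 49, 8] -> [37, 37] and [49, 8]
    Split: [37, 37] -> [37] and [37]
    Merge: [37] + [37] -> [37, 37]
    Split: [49, 8] -> [49] and [8]
    Merge: [49] + [8] -> [8, 49]
  Merge: [37, 37] + [8, 49] -> [8, 37, 37, 49]
  Split: [42, 40, 12, 21] -> [42, 40] and [12, 21]
    Split: [42, 40] -> [42] and [40]
    Merge: [42] + [40] -> [40, 42]
    Split: [12, 21] -> [12] and [21]
    Merge: [12] + [21] -> [12, 21]
  Merge: [40, 42] + [12, 21] -> [12, 21, 40, 42]
Merge: [8, 37, 37, 49] + [12, 21, 40, 42] -> [8, 12, 21, 37, 37, 40, 42, 49]

Final sorted array: [8, 12, 21, 37, 37, 40, 42, 49]

The merge sort proceeds by recursively splitting the array and merging sorted halves.
After all merges, the sorted array is [8, 12, 21, 37, 37, 40, 42, 49].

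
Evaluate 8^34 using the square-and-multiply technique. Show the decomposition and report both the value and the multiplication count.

Computing 8^34 by squaring (build up from 8^1; each line after the first costs one multiplication):

8^1 = 8
8^2 = (8^1)^2 = 8^2 = 64
8^4 = (8^2)^2 = 64^2 = 4096
8^8 = (8^4)^2 = 4096^2 = 16777216
8^16 = (8^8)^2 = 16777216^2 = 281474976710656
8^17 = 8 * 8^16 = 8 * 281474976710656 = 2251799813685248
8^34 = (8^17)^2 = 2251799813685248^2 = 5070602400912917605986812821504

Result: 5070602400912917605986812821504
Multiplications needed: 6 (6 lines after 8^1)

8^34 = 5070602400912917605986812821504. Using exponentiation by squaring, this requires 6 multiplications. The key idea: if the exponent is even, square the half-power; if odd, multiply by the base once.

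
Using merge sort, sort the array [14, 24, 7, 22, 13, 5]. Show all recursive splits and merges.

Merge sort trace:

Split: [14, 24, 7, 22, 13, 5] -> [14, 24, 7] and [22, 13, 5]
  Split: [14, 24, 7] -> [14] and [24, 7]
    Split: [24, 7] -> [24] and [7]
    Merge: [24] + [7] -> [7, 24]
  Merge: [14] + [7, 24] -> [7, 14, 24]
  Split: [22, 13, 5] -> [22] and [13, 5]
    Split: [13, 5] -> [13] and [5]
    Merge: [13] + [5] -> [5, 13]
  Merge: [22] + [5, 13] -> [5, 13, 22]
Merge: [7, 14, 24] + [5, 13, 22] -> [5, 7, 13, 14, 22, 24]

Final sorted array: [5, 7, 13, 14, 22, 24]

The merge sort proceeds by recursively splitting the array and merging sorted halves.
After all merges, the sorted array is [5, 7, 13, 14, 22, 24].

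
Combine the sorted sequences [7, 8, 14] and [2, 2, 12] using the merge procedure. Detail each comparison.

Merging process:

Compare 7 vs 2: take 2 from right. Merged: [2]
Compare 7 vs 2: take 2 from right. Merged: [2, 2]
Compare 7 vs 12: take 7 from left. Merged: [2, 2, 7]
Compare 8 vs 12: take 8 from left. Merged: [2, 2, 7, 8]
Compare 14 vs 12: take 12 from right. Merged: [2, 2, 7, 8, 12]
Append remaining from left: [14]. Merged: [2, 2, 7, 8, 12, 14]

Final merged array: [2, 2, 7, 8, 12, 14]
Total comparisons: 5

The merged array is [2, 2, 7, 8, 12, 14], requiring 5 comparisons. The merge step runs in O(n) time where n is the total number of elements.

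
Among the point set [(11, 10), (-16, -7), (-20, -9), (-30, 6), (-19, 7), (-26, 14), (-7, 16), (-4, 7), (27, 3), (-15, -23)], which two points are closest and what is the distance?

Computing all pairwise distances among 10 points:

d((11, 10), (-16, -7)) = 31.9061
d((11, 10), (-20, -9)) = 36.3593
d((11, 10), (-30, 6)) = 41.1947
d((11, 10), (-19, 7)) = 30.1496
d((11, 10), (-26, 14)) = 37.2156
d((11, 10), (-7, 16)) = 18.9737
d((11, 10), (-4, 7)) = 15.2971
d((11, 10), (27, 3)) = 17.4642
d((11, 10), (-15, -23)) = 42.0119
d((-16, -7), (-20, -9)) = 4.4721 <-- minimum
d((-16, -7), (-30, 6)) = 19.105
d((-16, -7), (-19, 7)) = 14.3178
d((-16, -7), (-26, 14)) = 23.2594
d((-16, -7), (-7, 16)) = 24.6982
d((-16, -7), (-4, 7)) = 18.4391
d((-16, -7), (27, 3)) = 44.1475
d((-16, -7), (-15, -23)) = 16.0312
d((-20, -9), (-30, 6)) = 18.0278
d((-20, -9), (-19, 7)) = 16.0312
d((-20, -9), (-26, 14)) = 23.7697
d((-20, -9), (-7, 16)) = 28.178
d((-20, -9), (-4, 7)) = 22.6274
d((-20, -9), (27, 3)) = 48.5077
d((-20, -9), (-15, -23)) = 14.8661
d((-30, 6), (-19, 7)) = 11.0454
d((-30, 6), (-26, 14)) = 8.9443
d((-30, 6), (-7, 16)) = 25.0799
d((-30, 6), (-4, 7)) = 26.0192
d((-30, 6), (27, 3)) = 57.0789
d((-30, 6), (-15, -23)) = 32.6497
d((-19, 7), (-26, 14)) = 9.8995
d((-19, 7), (-7, 16)) = 15.0
d((-19, 7), (-4, 7)) = 15.0
d((-19, 7), (27, 3)) = 46.1736
d((-19, 7), (-15, -23)) = 30.2655
d((-26, 14), (-7, 16)) = 19.105
d((-26, 14), (-4, 7)) = 23.0868
d((-26, 14), (27, 3)) = 54.1295
d((-26, 14), (-15, -23)) = 38.6005
d((-7, 16), (-4, 7)) = 9.4868
d((-7, 16), (27, 3)) = 36.4005
d((-7, 16), (-15, -23)) = 39.8121
d((-4, 7), (27, 3)) = 31.257
d((-4, 7), (-15, -23)) = 31.9531
d((27, 3), (-15, -23)) = 49.3964

Closest pair: (-16, -7) and (-20, -9) with distance 4.4721

The closest pair is (-16, -7) and (-20, -9) with Euclidean distance 4.4721. For 10 points, brute-force pairwise comparison is shown above. For large n, the divide-and-conquer algorithm (sort by x, recurse on halves, check the dividing strip) achieves O(n log n).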